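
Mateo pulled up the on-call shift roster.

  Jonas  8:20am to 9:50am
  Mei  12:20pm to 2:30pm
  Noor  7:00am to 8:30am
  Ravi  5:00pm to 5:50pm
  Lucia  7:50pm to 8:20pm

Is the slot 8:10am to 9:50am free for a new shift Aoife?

No — it overlaps Jonas, Noor

Noor: starts 7:00am before Aoife ends 9:50am, and ends 8:30am after Aoife starts 8:10am → overlap.
Jonas: starts 8:20am before Aoife ends 9:50am, and ends 9:50am after Aoife starts 8:10am → overlap.
Mei: starts 12:20pm at or after Aoife ends 9:50am → clear.
Ravi: starts 5:00pm at or after Aoife ends 9:50am → clear.
Lucia: starts 7:50pm at or after Aoife ends 9:50am → clear.
Aoife overlaps Noor, Jonas.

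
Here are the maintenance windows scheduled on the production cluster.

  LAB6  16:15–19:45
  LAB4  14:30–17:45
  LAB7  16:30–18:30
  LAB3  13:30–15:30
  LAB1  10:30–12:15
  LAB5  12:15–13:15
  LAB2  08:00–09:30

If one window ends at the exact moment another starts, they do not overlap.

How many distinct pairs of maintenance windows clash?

4

Check each pair: they overlap iff neither finishes before the other starts.
Sorted by start: LAB2, LAB1, LAB5, LAB3, LAB4, LAB6, LAB7.
LAB1 starts after LAB2 ends, so nothing later overlaps LAB2 either.
LAB5 starts exactly when LAB1 ends (back-to-back, no overlap), so nothing later overlaps LAB1 either.
LAB3 starts after LAB5 ends, so nothing later overlaps LAB5 either.
LAB4 starts before LAB3 ends → LAB3 and LAB4 overlap.
LAB6 starts after LAB3 ends, so nothing later overlaps LAB3 either.
LAB6 starts before LAB4 ends → LAB4 and LAB6 overlap.
LAB7 starts before LAB4 ends → LAB4 and LAB7 overlap.
LAB7 starts before LAB6 ends → LAB6 and LAB7 overlap.
Overlapping pairs: LAB3 & LAB4, LAB4 & LAB6, LAB4 & LAB7, LAB6 & LAB7 — 4 in total.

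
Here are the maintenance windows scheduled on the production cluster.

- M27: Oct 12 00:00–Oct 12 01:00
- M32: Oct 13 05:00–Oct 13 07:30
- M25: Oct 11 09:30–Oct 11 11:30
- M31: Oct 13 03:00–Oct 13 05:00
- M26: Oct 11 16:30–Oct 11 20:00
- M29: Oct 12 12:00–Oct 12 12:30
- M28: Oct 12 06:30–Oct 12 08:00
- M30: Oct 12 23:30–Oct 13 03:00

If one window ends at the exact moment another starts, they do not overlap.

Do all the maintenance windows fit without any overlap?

Yes

Check each pair: they overlap iff neither finishes before the other starts.
Sorted by start: M25, M26, M27, M28, M29, M30, M31, M32.
M26 starts after M25 ends — done with M25.
M27 starts after M26 ends — done with M26.
M28 starts after M27 ends — done with M27.
M29 starts after M28 ends — done with M28.
M30 starts after M29 ends — done with M29.
M31 starts exactly when M30 ends (back-to-back, no overlap) — done with M30.
M32 starts exactly when M31 ends (back-to-back, no overlap).
Every pair is clear; the schedule has no overlaps.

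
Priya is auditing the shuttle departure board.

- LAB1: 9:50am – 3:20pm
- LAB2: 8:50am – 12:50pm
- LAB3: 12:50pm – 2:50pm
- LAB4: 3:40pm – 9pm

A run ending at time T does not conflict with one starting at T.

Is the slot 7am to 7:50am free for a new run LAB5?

Yes — the slot is free

LAB2: starts 8:50am at or after LAB5 ends 7:50am → clear.
LAB1: starts 9:50am at or after LAB5 ends 7:50am → clear.
LAB3: starts 12:50pm at or after LAB5 ends 7:50am → clear.
LAB4: starts 3:40pm at or after LAB5 ends 7:50am → clear.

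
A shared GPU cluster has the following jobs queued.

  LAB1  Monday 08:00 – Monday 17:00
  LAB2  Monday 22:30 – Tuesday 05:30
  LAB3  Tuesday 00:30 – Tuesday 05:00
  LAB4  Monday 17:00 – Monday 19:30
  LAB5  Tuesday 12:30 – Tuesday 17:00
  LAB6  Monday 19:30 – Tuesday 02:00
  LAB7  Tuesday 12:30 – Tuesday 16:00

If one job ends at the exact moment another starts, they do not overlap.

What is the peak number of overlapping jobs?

3

Sort all start/end points and keep a running count:
Monday 08:00 start LAB1 → 1
Monday 17:00 end LAB1 → 0
Monday 17:00 start LAB4 → 1
Monday 19:30 end LAB4 → 0
Monday 19:30 start LAB6 → 1
Monday 22:30 start LAB2 → 2
Tuesday 00:30 start LAB3 → 3
Tuesday 02:00 end LAB6 → 2
Tuesday 05:00 end LAB3 → 1
Tuesday 05:30 end LAB2 → 0
Tuesday 12:30 start LAB5 → 1
Tuesday 12:30 start LAB7 → 2
Tuesday 16:00 end LAB7 → 1
Tuesday 17:00 end LAB5 → 0
Peak is 3, at Tuesday 00:30 (LAB2, LAB3, LAB6).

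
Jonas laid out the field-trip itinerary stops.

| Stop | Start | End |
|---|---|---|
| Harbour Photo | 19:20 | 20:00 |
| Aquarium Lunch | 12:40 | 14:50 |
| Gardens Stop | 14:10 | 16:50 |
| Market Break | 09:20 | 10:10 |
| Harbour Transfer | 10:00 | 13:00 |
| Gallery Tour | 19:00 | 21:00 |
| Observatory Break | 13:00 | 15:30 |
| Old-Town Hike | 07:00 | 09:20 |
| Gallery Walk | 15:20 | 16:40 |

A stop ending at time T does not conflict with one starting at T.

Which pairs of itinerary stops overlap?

Sorted by start: Old-Town Hike, Market Break, Harbour Transfer, Aquarium Lunch, Observatory Break, Gardens Stop, Gallery Walk, Gallery Tour, Harbour Photo.
Market Break starts exactly when Old-Town Hike ends (back-to-back, no overlap), so nothing later overlaps Old-Town Hike either.
Harbour Transfer starts before Market Break ends → Market Break and Harbour Transfer overlap.
Aquarium Lunch starts after Market Break ends, so nothing later overlaps Market Break either.
Aquarium Lunch starts before Harbour Transfer ends → Harbour Transfer and Aquarium Lunch overlap.
Observatory Break starts exactly when Harbour Transfer ends (back-to-back, no overlap), so nothing later overlaps Harbour Transfer either.
Observatory Break starts before Aquarium Lunch ends → Aquarium Lunch and Observatory Break overlap.
Gardens Stop starts before Aquarium Lunch ends → Aquarium Lunch and Gardens Stop overlap.
Gallery Walk starts after Aquarium Lunch ends, so nothing later overlaps Aquarium Lunch either.
Gardens Stop starts before Observatory Break ends → Observatory Break and Gardens Stop overlap.
Gallery Walk starts before Observatory Break ends → Observatory Break and Gallery Walk overlap.
Gallery Tour starts after Observatory Break ends, so nothing later overlaps Observatory Break either.
Gallery Walk starts before Gardens Stop ends → Gardens Stop and Gallery Walk overlap.
Gallery Tour starts after Gardens Stop ends, so nothing later overlaps Gardens Stop either.
Gallery Tour starts after Gallery Walk ends, so nothing later overlaps Gallery Walk either.
Harbour Photo starts before Gallery Tour ends → Gallery Tour and Harbour Photo overlap.

Aquarium Lunch & Gardens Stop, Aquarium Lunch & Harbour Transfer, Aquarium Lunch & Observatory Break, Gallery Tour & Harbour Photo, Gallery Walk & Gardens Stop, Gallery Walk & Observatory Break, Gardens Stop & Observatory Break, Harbour Transfer & Market Break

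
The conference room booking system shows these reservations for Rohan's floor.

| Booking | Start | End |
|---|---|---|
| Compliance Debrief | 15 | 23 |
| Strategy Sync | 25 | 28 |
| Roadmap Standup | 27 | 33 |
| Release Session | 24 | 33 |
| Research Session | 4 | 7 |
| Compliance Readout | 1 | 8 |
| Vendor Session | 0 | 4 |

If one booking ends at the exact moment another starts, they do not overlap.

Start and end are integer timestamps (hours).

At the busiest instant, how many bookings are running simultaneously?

3

Walk through starts and ends in time order (an end at T is processed before a start at T):
0 start Vendor Session → 1
1 start Compliance Readout → 2
4 end Vendor Session → 1
4 start Research Session → 2
7 end Research Session → 1
8 end Compliance Readout → 0
15 start Compliance Debrief → 1
23 end Compliance Debrief → 0
24 start Release Session → 1
25 start Strategy Sync → 2
27 start Roadmap Standup → 3
28 end Strategy Sync → 2
33 end Release Session → 1
33 end Roadmap Standup → 0
Peak is 3, at 27 (Release Session, Roadmap Standup, Strategy Sync).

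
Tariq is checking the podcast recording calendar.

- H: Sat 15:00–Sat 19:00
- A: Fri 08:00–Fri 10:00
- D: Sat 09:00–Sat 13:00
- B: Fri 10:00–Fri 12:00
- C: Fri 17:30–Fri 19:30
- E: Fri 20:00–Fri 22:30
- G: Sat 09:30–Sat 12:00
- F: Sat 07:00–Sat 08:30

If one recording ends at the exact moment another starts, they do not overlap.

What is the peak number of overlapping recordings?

2

Sort all start/end points and keep a running count:
Fri 08:00 start A → 1
Fri 10:00 end A → 0
Fri 10:00 start B → 1
Fri 12:00 end B → 0
Fri 17:30 start C → 1
Fri 19:30 end C → 0
Fri 20:00 start E → 1
Fri 22:30 end E → 0
Sat 07:00 start F → 1
Sat 08:30 end F → 0
Sat 09:00 start D → 1
Sat 09:30 start G → 2
Sat 12:00 end G → 1
Sat 13:00 end D → 0
Sat 15:00 start H → 1
Sat 19:00 end H → 0
Peak is 2, at Sat 09:30 (D, G).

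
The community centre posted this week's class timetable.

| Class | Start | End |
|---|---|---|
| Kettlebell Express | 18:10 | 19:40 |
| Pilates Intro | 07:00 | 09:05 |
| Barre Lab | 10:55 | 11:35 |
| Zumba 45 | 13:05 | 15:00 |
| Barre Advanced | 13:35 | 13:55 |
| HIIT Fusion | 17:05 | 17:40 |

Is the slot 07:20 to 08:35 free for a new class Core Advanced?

Pilates Intro: starts 07:00 before Core Advanced ends 08:35, and ends 09:05 after Core Advanced starts 07:20 → overlap.
Barre Lab: starts 10:55 at or after Core Advanced ends 08:35 → clear.
Zumba 45: starts 13:05 at or after Core Advanced ends 08:35 → clear.
Barre Advanced: starts 13:35 at or after Core Advanced ends 08:35 → clear.
HIIT Fusion: starts 17:05 at or after Core Advanced ends 08:35 → clear.
Kettlebell Express: starts 18:10 at or after Core Advanced ends 08:35 → clear.
Core Advanced overlaps Pilates Intro.

No — it overlaps Pilates Intro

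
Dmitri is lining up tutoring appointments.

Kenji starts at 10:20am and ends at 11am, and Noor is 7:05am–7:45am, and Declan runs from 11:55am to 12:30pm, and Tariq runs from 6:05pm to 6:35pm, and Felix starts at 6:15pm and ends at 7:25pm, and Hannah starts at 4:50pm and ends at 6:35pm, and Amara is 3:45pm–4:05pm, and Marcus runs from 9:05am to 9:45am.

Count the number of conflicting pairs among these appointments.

3

Two intervals overlap when each starts before the other ends.
Sorted by start: Noor, Marcus, Kenji, Declan, Amara, Hannah, Tariq, Felix.
Marcus starts after Noor ends — done with Noor.
Kenji starts after Marcus ends — done with Marcus.
Declan starts after Kenji ends — done with Kenji.
Amara starts after Declan ends — done with Declan.
Hannah starts after Amara ends — done with Amara.
Tariq starts before Hannah ends → Hannah and Tariq overlap.
Felix starts before Hannah ends → Hannah and Felix overlap.
Felix starts before Tariq ends → Tariq and Felix overlap.
Overlapping pairs: Felix & Hannah, Felix & Tariq, Hannah & Tariq — 3 in total.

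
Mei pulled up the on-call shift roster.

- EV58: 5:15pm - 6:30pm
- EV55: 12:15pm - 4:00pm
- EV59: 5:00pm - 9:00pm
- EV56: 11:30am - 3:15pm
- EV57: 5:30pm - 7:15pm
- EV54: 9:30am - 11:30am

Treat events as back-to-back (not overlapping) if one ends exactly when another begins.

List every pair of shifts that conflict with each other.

EV55 & EV56, EV57 & EV58, EV57 & EV59, EV58 & EV59

Two intervals overlap when each starts before the other ends.
Sorted by start: EV54, EV56, EV55, EV59, EV58, EV57.
EV56 starts exactly when EV54 ends (back-to-back, no overlap), so EV54 has no further overlaps.
EV55 starts before EV56 ends → EV56 and EV55 overlap.
EV59 starts after EV56 ends, so EV56 has no further overlaps.
EV59 starts after EV55 ends, so EV55 has no further overlaps.
EV58 starts before EV59 ends → EV59 and EV58 overlap.
EV57 starts before EV59 ends → EV59 and EV57 overlap.
EV57 starts before EV58 ends → EV58 and EV57 overlap.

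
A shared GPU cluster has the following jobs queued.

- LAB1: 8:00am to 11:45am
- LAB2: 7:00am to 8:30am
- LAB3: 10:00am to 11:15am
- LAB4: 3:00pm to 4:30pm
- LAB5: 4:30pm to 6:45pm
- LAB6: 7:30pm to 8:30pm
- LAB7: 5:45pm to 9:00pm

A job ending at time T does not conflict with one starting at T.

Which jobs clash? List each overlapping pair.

Sorted by start: LAB2, LAB1, LAB3, LAB4, LAB5, LAB7, LAB6.
LAB1 starts before LAB2 ends → LAB2 and LAB1 overlap.
LAB3 starts after LAB2 ends — done with LAB2.
LAB3 starts before LAB1 ends → LAB1 and LAB3 overlap.
LAB4 starts after LAB1 ends — done with LAB1.
LAB4 starts after LAB3 ends — done with LAB3.
LAB5 starts exactly when LAB4 ends (back-to-back, no overlap) — done with LAB4.
LAB7 starts before LAB5 ends → LAB5 and LAB7 overlap.
LAB6 starts after LAB5 ends.
LAB6 starts before LAB7 ends → LAB7 and LAB6 overlap.

LAB1 & LAB2, LAB1 & LAB3, LAB5 & LAB7, LAB6 & LAB7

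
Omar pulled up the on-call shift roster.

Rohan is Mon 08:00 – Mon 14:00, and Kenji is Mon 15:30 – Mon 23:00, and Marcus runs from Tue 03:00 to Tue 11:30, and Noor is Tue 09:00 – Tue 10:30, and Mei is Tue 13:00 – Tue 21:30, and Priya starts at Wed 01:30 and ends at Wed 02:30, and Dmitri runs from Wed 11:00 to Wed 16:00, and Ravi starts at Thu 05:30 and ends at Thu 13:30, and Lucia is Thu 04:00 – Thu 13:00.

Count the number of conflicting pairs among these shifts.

Sorted by start: Rohan, Kenji, Marcus, Noor, Mei, Priya, Dmitri, Lucia, Ravi.
Kenji starts after Rohan ends — done with Rohan.
Marcus starts after Kenji ends — done with Kenji.
Noor starts before Marcus ends → Marcus and Noor overlap.
Mei starts after Marcus ends — done with Marcus.
Mei starts after Noor ends — done with Noor.
Priya starts after Mei ends — done with Mei.
Dmitri starts after Priya ends — done with Priya.
Lucia starts after Dmitri ends — done with Dmitri.
Ravi starts before Lucia ends → Lucia and Ravi overlap.
Overlapping pairs: Lucia & Ravi, Marcus & Noor — 2 in total.

2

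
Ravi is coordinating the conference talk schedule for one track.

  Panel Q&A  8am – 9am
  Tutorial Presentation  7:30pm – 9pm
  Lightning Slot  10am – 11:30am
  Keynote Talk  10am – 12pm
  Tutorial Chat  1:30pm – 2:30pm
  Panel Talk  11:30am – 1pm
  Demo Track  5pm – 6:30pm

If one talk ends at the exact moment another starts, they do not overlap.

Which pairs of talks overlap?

Two intervals overlap when each starts before the other ends.
Sorted by start: Panel Q&A, Keynote Talk, Lightning Slot, Panel Talk, Tutorial Chat, Demo Track, Tutorial Presentation.
Keynote Talk starts after Panel Q&A ends; Panel Q&A is clear from here.
Lightning Slot starts before Keynote Talk ends → Keynote Talk and Lightning Slot overlap.
Panel Talk starts before Keynote Talk ends → Keynote Talk and Panel Talk overlap.
Tutorial Chat starts after Keynote Talk ends; Keynote Talk is clear from here.
Panel Talk starts exactly when Lightning Slot ends (back-to-back, no overlap); Lightning Slot is clear from here.
Tutorial Chat starts after Panel Talk ends; Panel Talk is clear from here.
Demo Track starts after Tutorial Chat ends; Tutorial Chat is clear from here.
Tutorial Presentation starts after Demo Track ends.

Keynote Talk & Lightning Slot, Keynote Talk & Panel Talk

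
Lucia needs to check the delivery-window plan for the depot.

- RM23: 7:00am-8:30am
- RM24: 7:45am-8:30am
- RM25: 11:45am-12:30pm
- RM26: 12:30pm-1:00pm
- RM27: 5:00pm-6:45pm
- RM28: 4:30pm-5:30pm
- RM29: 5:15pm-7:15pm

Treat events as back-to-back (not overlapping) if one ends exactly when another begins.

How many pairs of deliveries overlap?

4

Sorted by start: RM23, RM24, RM25, RM26, RM28, RM27, RM29.
RM24 starts before RM23 ends → RM23 and RM24 overlap.
RM25 starts after RM23 ends, so RM23 has no further overlaps.
RM25 starts after RM24 ends, so RM24 has no further overlaps.
RM26 starts exactly when RM25 ends (back-to-back, no overlap), so RM25 has no further overlaps.
RM28 starts after RM26 ends, so RM26 has no further overlaps.
RM27 starts before RM28 ends → RM28 and RM27 overlap.
RM29 starts before RM28 ends → RM28 and RM29 overlap.
RM29 starts before RM27 ends → RM27 and RM29 overlap.
Overlapping pairs: RM23 & RM24, RM27 & RM28, RM27 & RM29, RM28 & RM29 — 4 in total.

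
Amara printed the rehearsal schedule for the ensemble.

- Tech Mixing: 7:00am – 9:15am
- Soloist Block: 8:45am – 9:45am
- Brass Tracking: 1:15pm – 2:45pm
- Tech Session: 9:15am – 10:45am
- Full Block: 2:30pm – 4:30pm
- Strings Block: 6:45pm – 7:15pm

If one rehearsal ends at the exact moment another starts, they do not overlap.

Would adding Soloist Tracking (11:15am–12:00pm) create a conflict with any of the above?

Tech Mixing: ends 9:15am at or before Soloist Tracking starts 11:15am → clear.
Soloist Block: ends 9:45am at or before Soloist Tracking starts 11:15am → clear.
Tech Session: ends 10:45am at or before Soloist Tracking starts 11:15am → clear.
Brass Tracking: starts 1:15pm at or after Soloist Tracking ends 12:00pm → clear.
Full Block: starts 2:30pm at or after Soloist Tracking ends 12:00pm → clear.
Strings Block: starts 6:45pm at or after Soloist Tracking ends 12:00pm → clear.

No — it doesn't clash with anything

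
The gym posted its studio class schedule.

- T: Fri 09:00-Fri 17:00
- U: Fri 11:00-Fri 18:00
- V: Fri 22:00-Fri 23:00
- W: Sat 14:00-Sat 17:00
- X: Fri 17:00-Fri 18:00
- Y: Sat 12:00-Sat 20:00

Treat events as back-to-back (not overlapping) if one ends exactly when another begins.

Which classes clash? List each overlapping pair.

T & U, U & X, W & Y

Sorted by start: T, U, X, V, Y, W.
U starts before T ends → T and U overlap.
X starts exactly when T ends (back-to-back, no overlap) — done with T.
X starts before U ends → U and X overlap.
V starts after U ends — done with U.
V starts after X ends — done with X.
Y starts after V ends — done with V.
W starts before Y ends → Y and W overlap.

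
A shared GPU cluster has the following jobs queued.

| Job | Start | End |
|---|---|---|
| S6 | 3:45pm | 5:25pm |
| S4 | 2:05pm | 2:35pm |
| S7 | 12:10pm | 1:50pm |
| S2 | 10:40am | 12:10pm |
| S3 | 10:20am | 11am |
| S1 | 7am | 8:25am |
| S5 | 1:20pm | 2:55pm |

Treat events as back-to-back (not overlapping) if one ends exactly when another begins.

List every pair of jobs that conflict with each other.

S2 & S3, S4 & S5, S5 & S7

Check each pair: they overlap iff neither finishes before the other starts.
Sorted by start: S1, S3, S2, S7, S5, S4, S6.
S3 starts after S1 ends; S1 is clear from here.
S2 starts before S3 ends → S3 and S2 overlap.
S7 starts after S3 ends; S3 is clear from here.
S7 starts exactly when S2 ends (back-to-back, no overlap); S2 is clear from here.
S5 starts before S7 ends → S7 and S5 overlap.
S4 starts after S7 ends; S7 is clear from here.
S4 starts before S5 ends → S5 and S4 overlap.
S6 starts after S5 ends.
S6 starts after S4 ends.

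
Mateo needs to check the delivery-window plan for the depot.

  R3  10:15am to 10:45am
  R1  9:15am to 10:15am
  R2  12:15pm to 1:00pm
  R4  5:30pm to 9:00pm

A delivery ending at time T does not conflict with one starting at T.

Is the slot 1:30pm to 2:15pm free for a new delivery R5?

R1: ends 10:15am at or before R5 starts 1:30pm → clear.
R3: ends 10:45am at or before R5 starts 1:30pm → clear.
R2: ends 1:00pm at or before R5 starts 1:30pm → clear.
R4: starts 5:30pm at or after R5 ends 2:15pm → clear.

Yes — the slot is free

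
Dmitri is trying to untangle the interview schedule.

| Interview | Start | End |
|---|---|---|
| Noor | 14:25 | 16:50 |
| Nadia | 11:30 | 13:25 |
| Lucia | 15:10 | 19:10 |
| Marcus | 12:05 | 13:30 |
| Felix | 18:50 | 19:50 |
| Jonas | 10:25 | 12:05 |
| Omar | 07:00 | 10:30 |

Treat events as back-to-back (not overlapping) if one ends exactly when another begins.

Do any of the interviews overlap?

Yes

Sorted by start: Omar, Jonas, Nadia, Marcus, Noor, Lucia, Felix.
Jonas starts before Omar ends → Omar and Jonas overlap.
That's a conflict, so the schedule is not conflict-free.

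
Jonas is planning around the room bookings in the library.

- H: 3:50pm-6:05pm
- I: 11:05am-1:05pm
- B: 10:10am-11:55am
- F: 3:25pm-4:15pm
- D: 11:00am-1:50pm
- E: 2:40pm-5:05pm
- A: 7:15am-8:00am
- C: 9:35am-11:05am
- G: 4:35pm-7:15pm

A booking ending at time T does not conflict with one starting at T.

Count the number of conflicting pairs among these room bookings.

10

Sorted by start: A, C, B, D, I, E, F, H, G.
C starts after A ends, so nothing later overlaps A either.
B starts before C ends → C and B overlap.
D starts before C ends → C and D overlap.
I starts exactly when C ends (back-to-back, no overlap), so nothing later overlaps C either.
D starts before B ends → B and D overlap.
I starts before B ends → B and I overlap.
E starts after B ends, so nothing later overlaps B either.
I starts before D ends → D and I overlap.
E starts after D ends, so nothing later overlaps D either.
E starts after I ends, so nothing later overlaps I either.
F starts before E ends → E and F overlap.
H starts before E ends → E and H overlap.
G starts before E ends → E and G overlap.
H starts before F ends → F and H overlap.
G starts after F ends.
G starts before H ends → H and G overlap.
Overlapping pairs: B & C, B & D, B & I, C & D, D & I, E & F, E & G, E & H, F & H, G & H — 10 in total.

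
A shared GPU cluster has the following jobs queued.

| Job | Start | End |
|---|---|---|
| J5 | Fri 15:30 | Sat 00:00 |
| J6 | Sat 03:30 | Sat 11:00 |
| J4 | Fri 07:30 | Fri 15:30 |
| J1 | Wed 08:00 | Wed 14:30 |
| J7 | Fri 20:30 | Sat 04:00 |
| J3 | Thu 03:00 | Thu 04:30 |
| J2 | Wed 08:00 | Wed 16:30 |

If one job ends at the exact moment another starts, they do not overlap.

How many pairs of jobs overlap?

Sorted by start: J1, J2, J3, J4, J5, J7, J6.
J2 starts before J1 ends → J1 and J2 overlap.
J3 starts after J1 ends, so J1 has no further overlaps.
J3 starts after J2 ends, so J2 has no further overlaps.
J4 starts after J3 ends, so J3 has no further overlaps.
J5 starts exactly when J4 ends (back-to-back, no overlap), so J4 has no further overlaps.
J7 starts before J5 ends → J5 and J7 overlap.
J6 starts after J5 ends.
J6 starts before J7 ends → J7 and J6 overlap.
Overlapping pairs: J1 & J2, J5 & J7, J6 & J7 — 3 in total.

3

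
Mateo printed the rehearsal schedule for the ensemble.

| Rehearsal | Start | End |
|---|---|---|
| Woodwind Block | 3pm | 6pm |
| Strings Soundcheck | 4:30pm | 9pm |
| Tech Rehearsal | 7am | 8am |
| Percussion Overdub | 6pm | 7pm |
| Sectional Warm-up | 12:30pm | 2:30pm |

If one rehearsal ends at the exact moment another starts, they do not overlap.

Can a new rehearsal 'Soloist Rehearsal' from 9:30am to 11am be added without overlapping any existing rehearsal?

Yes — the slot is free

Tech Rehearsal: ends 8am at or before Soloist Rehearsal starts 9:30am → clear.
Sectional Warm-up: starts 12:30pm at or after Soloist Rehearsal ends 11am → clear.
Woodwind Block: starts 3pm at or after Soloist Rehearsal ends 11am → clear.
Strings Soundcheck: starts 4:30pm at or after Soloist Rehearsal ends 11am → clear.
Percussion Overdub: starts 6pm at or after Soloist Rehearsal ends 11am → clear.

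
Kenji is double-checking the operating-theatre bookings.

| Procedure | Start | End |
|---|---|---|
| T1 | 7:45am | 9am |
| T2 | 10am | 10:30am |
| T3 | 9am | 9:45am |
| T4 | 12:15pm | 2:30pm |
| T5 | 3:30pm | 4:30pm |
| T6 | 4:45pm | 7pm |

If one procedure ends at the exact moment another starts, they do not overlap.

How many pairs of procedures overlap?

Check each pair: they overlap iff neither finishes before the other starts.
Sorted by start: T1, T3, T2, T4, T5, T6.
T3 starts exactly when T1 ends (back-to-back, no overlap) — done with T1.
T2 starts after T3 ends — done with T3.
T4 starts after T2 ends — done with T2.
T5 starts after T4 ends — done with T4.
T6 starts after T5 ends.
No pair overlaps.

0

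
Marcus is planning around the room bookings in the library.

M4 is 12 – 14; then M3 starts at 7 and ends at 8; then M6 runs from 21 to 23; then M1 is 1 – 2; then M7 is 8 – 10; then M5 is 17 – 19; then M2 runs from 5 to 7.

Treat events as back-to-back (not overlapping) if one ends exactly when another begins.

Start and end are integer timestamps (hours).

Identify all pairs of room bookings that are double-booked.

Sorted by start: M1, M2, M3, M7, M4, M5, M6.
M2 starts after M1 ends; M1 is clear from here.
M3 starts exactly when M2 ends (back-to-back, no overlap); M2 is clear from here.
M7 starts exactly when M3 ends (back-to-back, no overlap); M3 is clear from here.
M4 starts after M7 ends; M7 is clear from here.
M5 starts after M4 ends; M4 is clear from here.
M6 starts after M5 ends.

no conflicts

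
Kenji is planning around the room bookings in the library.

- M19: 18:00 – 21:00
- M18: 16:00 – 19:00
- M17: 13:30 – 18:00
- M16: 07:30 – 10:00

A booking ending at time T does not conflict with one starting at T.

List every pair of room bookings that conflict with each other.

Sorted by start: M16, M17, M18, M19.
M17 starts after M16 ends, so nothing later overlaps M16 either.
M18 starts before M17 ends → M17 and M18 overlap.
M19 starts exactly when M17 ends (back-to-back, no overlap).
M19 starts before M18 ends → M18 and M19 overlap.

M17 & M18, M18 & M19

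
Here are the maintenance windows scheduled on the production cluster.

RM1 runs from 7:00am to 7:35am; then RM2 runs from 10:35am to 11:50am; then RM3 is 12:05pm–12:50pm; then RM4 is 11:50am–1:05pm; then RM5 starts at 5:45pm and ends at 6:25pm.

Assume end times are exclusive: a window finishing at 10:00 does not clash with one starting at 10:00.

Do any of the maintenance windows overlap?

Sorted by start: RM1, RM2, RM4, RM3, RM5.
RM2 starts after RM1 ends — done with RM1.
RM4 starts exactly when RM2 ends (back-to-back, no overlap) — done with RM2.
RM3 starts before RM4 ends → RM4 and RM3 overlap.
That's a conflict, so the schedule is not conflict-free.

Yes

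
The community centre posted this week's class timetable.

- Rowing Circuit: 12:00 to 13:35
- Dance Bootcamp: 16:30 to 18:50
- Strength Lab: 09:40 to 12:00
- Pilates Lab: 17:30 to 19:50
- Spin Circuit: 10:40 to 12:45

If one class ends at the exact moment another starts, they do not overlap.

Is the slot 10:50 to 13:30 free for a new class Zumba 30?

No — it overlaps Rowing Circuit, Spin Circuit, Strength Lab

Strength Lab: starts 09:40 before Zumba 30 ends 13:30, and ends 12:00 after Zumba 30 starts 10:50 → overlap.
Spin Circuit: starts 10:40 before Zumba 30 ends 13:30, and ends 12:45 after Zumba 30 starts 10:50 → overlap.
Rowing Circuit: starts 12:00 before Zumba 30 ends 13:30, and ends 13:35 after Zumba 30 starts 10:50 → overlap.
Dance Bootcamp: starts 16:30 at or after Zumba 30 ends 13:30 → clear.
Pilates Lab: starts 17:30 at or after Zumba 30 ends 13:30 → clear.
Zumba 30 overlaps Strength Lab, Rowing Circuit, Spin Circuit.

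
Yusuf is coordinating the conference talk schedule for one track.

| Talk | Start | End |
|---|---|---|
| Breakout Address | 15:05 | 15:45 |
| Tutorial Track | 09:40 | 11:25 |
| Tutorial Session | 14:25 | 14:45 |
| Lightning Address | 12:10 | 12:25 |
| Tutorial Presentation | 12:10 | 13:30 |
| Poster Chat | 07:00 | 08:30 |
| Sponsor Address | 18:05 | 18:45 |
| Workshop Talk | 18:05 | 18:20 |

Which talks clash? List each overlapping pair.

Lightning Address & Tutorial Presentation, Sponsor Address & Workshop Talk

Sorted by start: Poster Chat, Tutorial Track, Lightning Address, Tutorial Presentation, Tutorial Session, Breakout Address, Workshop Talk, Sponsor Address.
Tutorial Track starts after Poster Chat ends, so nothing later overlaps Poster Chat either.
Lightning Address starts after Tutorial Track ends, so nothing later overlaps Tutorial Track either.
Tutorial Presentation starts before Lightning Address ends → Lightning Address and Tutorial Presentation overlap.
Tutorial Session starts after Lightning Address ends, so nothing later overlaps Lightning Address either.
Tutorial Session starts after Tutorial Presentation ends, so nothing later overlaps Tutorial Presentation either.
Breakout Address starts after Tutorial Session ends, so nothing later overlaps Tutorial Session either.
Workshop Talk starts after Breakout Address ends, so nothing later overlaps Breakout Address either.
Sponsor Address starts before Workshop Talk ends → Workshop Talk and Sponsor Address overlap.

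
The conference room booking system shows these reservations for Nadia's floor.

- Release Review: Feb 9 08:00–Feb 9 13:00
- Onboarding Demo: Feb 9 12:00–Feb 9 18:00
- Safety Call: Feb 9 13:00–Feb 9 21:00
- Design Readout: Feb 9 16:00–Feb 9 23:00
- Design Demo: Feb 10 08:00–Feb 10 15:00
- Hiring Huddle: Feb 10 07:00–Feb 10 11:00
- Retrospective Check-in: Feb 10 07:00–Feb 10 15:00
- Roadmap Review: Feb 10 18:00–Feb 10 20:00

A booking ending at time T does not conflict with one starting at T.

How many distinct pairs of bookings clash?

Sorted by start: Release Review, Onboarding Demo, Safety Call, Design Readout, Hiring Huddle, Retrospective Check-in, Design Demo, Roadmap Review.
Onboarding Demo starts before Release Review ends → Release Review and Onboarding Demo overlap.
Safety Call starts exactly when Release Review ends (back-to-back, no overlap), so nothing later overlaps Release Review either.
Safety Call starts before Onboarding Demo ends → Onboarding Demo and Safety Call overlap.
Design Readout starts before Onboarding Demo ends → Onboarding Demo and Design Readout overlap.
Hiring Huddle starts after Onboarding Demo ends, so nothing later overlaps Onboarding Demo either.
Design Readout starts before Safety Call ends → Safety Call and Design Readout overlap.
Hiring Huddle starts after Safety Call ends, so nothing later overlaps Safety Call either.
Hiring Huddle starts after Design Readout ends, so nothing later overlaps Design Readout either.
Retrospective Check-in starts before Hiring Huddle ends → Hiring Huddle and Retrospective Check-in overlap.
Design Demo starts before Hiring Huddle ends → Hiring Huddle and Design Demo overlap.
Roadmap Review starts after Hiring Huddle ends.
Design Demo starts before Retrospective Check-in ends → Retrospective Check-in and Design Demo overlap.
Roadmap Review starts after Retrospective Check-in ends.
Roadmap Review starts after Design Demo ends.
Overlapping pairs: Design Demo & Hiring Huddle, Design Demo & Retrospective Check-in, Design Readout & Onboarding Demo, Design Readout & Safety Call, Hiring Huddle & Retrospective Check-in, Onboarding Demo & Release Review, Onboarding Demo & Safety Call — 7 in total.

7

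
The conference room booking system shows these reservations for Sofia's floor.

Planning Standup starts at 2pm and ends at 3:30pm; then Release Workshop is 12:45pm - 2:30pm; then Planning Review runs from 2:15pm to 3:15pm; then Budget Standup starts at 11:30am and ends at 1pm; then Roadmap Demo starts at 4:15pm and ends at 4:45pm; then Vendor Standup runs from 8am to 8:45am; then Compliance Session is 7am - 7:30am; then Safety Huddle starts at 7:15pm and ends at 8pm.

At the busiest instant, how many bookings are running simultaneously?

3

Walk through starts and ends in time order (an end at T is processed before a start at T):
7am start Compliance Session → 1
7:30am end Compliance Session → 0
8am start Vendor Standup → 1
8:45am end Vendor Standup → 0
11:30am start Budget Standup → 1
12:45pm start Release Workshop → 2
1pm end Budget Standup → 1
2pm start Planning Standup → 2
2:15pm start Planning Review → 3
2:30pm end Release Workshop → 2
3:15pm end Planning Review → 1
3:30pm end Planning Standup → 0
4:15pm start Roadmap Demo → 1
4:45pm end Roadmap Demo → 0
7:15pm start Safety Huddle → 1
8pm end Safety Huddle → 0
Peak is 3, at 2:15pm (Planning Review, Planning Standup, Release Workshop).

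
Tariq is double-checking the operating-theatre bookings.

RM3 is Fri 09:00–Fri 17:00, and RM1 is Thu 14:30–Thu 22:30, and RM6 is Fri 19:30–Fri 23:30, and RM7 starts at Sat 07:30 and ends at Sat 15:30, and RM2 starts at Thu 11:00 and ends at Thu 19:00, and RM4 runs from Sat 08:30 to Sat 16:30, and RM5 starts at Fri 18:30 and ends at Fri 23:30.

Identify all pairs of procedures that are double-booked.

Sorted by start: RM2, RM1, RM3, RM5, RM6, RM7, RM4.
RM1 starts before RM2 ends → RM2 and RM1 overlap.
RM3 starts after RM2 ends; RM2 is clear from here.
RM3 starts after RM1 ends; RM1 is clear from here.
RM5 starts after RM3 ends; RM3 is clear from here.
RM6 starts before RM5 ends → RM5 and RM6 overlap.
RM7 starts after RM5 ends; RM5 is clear from here.
RM7 starts after RM6 ends; RM6 is clear from here.
RM4 starts before RM7 ends → RM7 and RM4 overlap.

RM1 & RM2, RM4 & RM7, RM5 & RM6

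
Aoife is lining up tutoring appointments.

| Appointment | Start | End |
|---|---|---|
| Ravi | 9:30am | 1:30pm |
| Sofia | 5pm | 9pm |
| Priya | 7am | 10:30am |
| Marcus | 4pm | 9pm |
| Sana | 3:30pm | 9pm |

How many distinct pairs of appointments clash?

4

Sorted by start: Priya, Ravi, Sana, Marcus, Sofia.
Ravi starts before Priya ends → Priya and Ravi overlap.
Sana starts after Priya ends — done with Priya.
Sana starts after Ravi ends — done with Ravi.
Marcus starts before Sana ends → Sana and Marcus overlap.
Sofia starts before Sana ends → Sana and Sofia overlap.
Sofia starts before Marcus ends → Marcus and Sofia overlap.
Overlapping pairs: Marcus & Sana, Marcus & Sofia, Priya & Ravi, Sana & Sofia — 4 in total.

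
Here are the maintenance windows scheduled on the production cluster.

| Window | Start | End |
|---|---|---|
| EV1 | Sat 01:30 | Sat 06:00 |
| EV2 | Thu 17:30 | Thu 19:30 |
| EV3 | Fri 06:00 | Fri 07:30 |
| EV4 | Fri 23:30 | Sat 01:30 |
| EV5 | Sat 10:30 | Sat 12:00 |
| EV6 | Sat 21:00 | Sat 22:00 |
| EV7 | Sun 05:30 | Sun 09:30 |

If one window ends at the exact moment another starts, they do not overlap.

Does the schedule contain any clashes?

No

Sorted by start: EV2, EV3, EV4, EV1, EV5, EV6, EV7.
EV3 starts after EV2 ends, so EV2 has no further overlaps.
EV4 starts after EV3 ends, so EV3 has no further overlaps.
EV1 starts exactly when EV4 ends (back-to-back, no overlap), so EV4 has no further overlaps.
EV5 starts after EV1 ends, so EV1 has no further overlaps.
EV6 starts after EV5 ends, so EV5 has no further overlaps.
EV7 starts after EV6 ends.
Every pair is clear; the schedule has no overlaps.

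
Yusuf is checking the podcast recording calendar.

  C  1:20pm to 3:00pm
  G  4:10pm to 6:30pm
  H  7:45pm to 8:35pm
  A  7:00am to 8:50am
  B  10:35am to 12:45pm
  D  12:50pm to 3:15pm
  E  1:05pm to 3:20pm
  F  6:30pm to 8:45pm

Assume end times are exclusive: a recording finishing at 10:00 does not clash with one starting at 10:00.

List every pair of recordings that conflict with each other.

Two intervals overlap when each starts before the other ends.
Sorted by start: A, B, D, E, C, G, F, H.
B starts after A ends, so nothing later overlaps A either.
D starts after B ends, so nothing later overlaps B either.
E starts before D ends → D and E overlap.
C starts before D ends → D and C overlap.
G starts after D ends, so nothing later overlaps D either.
C starts before E ends → E and C overlap.
G starts after E ends, so nothing later overlaps E either.
G starts after C ends, so nothing later overlaps C either.
F starts exactly when G ends (back-to-back, no overlap), so nothing later overlaps G either.
H starts before F ends → F and H overlap.

C & D, C & E, D & E, F & H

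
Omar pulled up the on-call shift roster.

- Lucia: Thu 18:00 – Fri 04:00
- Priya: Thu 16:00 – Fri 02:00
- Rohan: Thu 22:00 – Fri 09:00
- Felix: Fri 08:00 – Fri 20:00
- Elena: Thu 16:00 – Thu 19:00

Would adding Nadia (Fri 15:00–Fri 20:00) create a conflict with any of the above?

Elena: ends Thu 19:00 at or before Nadia starts Fri 15:00 → clear.
Priya: ends Fri 02:00 at or before Nadia starts Fri 15:00 → clear.
Lucia: ends Fri 04:00 at or before Nadia starts Fri 15:00 → clear.
Rohan: ends Fri 09:00 at or before Nadia starts Fri 15:00 → clear.
Felix: starts Fri 08:00 before Nadia ends Fri 20:00, and ends Fri 20:00 after Nadia starts Fri 15:00 → overlap.
Nadia overlaps Felix.

Yes — it overlaps Felix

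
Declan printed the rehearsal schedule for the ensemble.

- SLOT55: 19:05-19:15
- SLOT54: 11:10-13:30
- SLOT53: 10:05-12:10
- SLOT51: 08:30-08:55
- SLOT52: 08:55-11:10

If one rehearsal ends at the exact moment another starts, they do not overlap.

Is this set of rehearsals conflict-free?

No

Two intervals overlap when each starts before the other ends.
Sorted by start: SLOT51, SLOT52, SLOT53, SLOT54, SLOT55.
SLOT52 starts exactly when SLOT51 ends (back-to-back, no overlap), so nothing later overlaps SLOT51 either.
SLOT53 starts before SLOT52 ends → SLOT52 and SLOT53 overlap.
That's a conflict, so the schedule is not conflict-free.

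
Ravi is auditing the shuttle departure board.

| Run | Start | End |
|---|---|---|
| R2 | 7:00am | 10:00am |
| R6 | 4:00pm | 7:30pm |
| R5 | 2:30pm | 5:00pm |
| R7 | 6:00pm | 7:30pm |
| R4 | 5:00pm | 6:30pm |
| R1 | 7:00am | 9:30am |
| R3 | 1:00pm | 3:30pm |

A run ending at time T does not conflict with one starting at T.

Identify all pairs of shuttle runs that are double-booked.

Sorted by start: R1, R2, R3, R5, R6, R4, R7.
R2 starts before R1 ends → R1 and R2 overlap.
R3 starts after R1 ends — done with R1.
R3 starts after R2 ends — done with R2.
R5 starts before R3 ends → R3 and R5 overlap.
R6 starts after R3 ends — done with R3.
R6 starts before R5 ends → R5 and R6 overlap.
R4 starts exactly when R5 ends (back-to-back, no overlap) — done with R5.
R4 starts before R6 ends → R6 and R4 overlap.
R7 starts before R6 ends → R6 and R7 overlap.
R7 starts before R4 ends → R4 and R7 overlap.

R1 & R2, R3 & R5, R4 & R6, R4 & R7, R5 & R6, R6 & R7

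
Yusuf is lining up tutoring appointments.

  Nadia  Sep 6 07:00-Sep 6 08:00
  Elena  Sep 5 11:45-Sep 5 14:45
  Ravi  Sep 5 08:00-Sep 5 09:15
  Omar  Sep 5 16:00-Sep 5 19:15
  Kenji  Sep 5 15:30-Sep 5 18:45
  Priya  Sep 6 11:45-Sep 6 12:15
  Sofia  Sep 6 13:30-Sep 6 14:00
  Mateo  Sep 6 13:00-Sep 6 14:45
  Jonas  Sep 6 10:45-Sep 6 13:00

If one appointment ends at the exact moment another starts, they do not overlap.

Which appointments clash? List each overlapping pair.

Two intervals overlap when each starts before the other ends.
Sorted by start: Ravi, Elena, Kenji, Omar, Nadia, Jonas, Priya, Mateo, Sofia.
Elena starts after Ravi ends, so nothing later overlaps Ravi either.
Kenji starts after Elena ends, so nothing later overlaps Elena either.
Omar starts before Kenji ends → Kenji and Omar overlap.
Nadia starts after Kenji ends, so nothing later overlaps Kenji either.
Nadia starts after Omar ends, so nothing later overlaps Omar either.
Jonas starts after Nadia ends, so nothing later overlaps Nadia either.
Priya starts before Jonas ends → Jonas and Priya overlap.
Mateo starts exactly when Jonas ends (back-to-back, no overlap), so nothing later overlaps Jonas either.
Mateo starts after Priya ends, so nothing later overlaps Priya either.
Sofia starts before Mateo ends → Mateo and Sofia overlap.

Jonas & Priya, Kenji & Omar, Mateo & Sofia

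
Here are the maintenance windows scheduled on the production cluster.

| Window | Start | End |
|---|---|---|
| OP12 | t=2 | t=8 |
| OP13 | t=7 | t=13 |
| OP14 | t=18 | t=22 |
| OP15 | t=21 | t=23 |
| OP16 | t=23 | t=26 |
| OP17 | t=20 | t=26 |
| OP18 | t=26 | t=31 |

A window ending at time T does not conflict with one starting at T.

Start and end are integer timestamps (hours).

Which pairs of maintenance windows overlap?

Sorted by start: OP12, OP13, OP14, OP17, OP15, OP16, OP18.
OP13 starts before OP12 ends → OP12 and OP13 overlap.
OP14 starts after OP12 ends — done with OP12.
OP14 starts after OP13 ends — done with OP13.
OP17 starts before OP14 ends → OP14 and OP17 overlap.
OP15 starts before OP14 ends → OP14 and OP15 overlap.
OP16 starts after OP14 ends — done with OP14.
OP15 starts before OP17 ends → OP17 and OP15 overlap.
OP16 starts before OP17 ends → OP17 and OP16 overlap.
OP18 starts exactly when OP17 ends (back-to-back, no overlap).
OP16 starts exactly when OP15 ends (back-to-back, no overlap) — done with OP15.
OP18 starts exactly when OP16 ends (back-to-back, no overlap).

OP12 & OP13, OP14 & OP15, OP14 & OP17, OP15 & OP17, OP16 & OP17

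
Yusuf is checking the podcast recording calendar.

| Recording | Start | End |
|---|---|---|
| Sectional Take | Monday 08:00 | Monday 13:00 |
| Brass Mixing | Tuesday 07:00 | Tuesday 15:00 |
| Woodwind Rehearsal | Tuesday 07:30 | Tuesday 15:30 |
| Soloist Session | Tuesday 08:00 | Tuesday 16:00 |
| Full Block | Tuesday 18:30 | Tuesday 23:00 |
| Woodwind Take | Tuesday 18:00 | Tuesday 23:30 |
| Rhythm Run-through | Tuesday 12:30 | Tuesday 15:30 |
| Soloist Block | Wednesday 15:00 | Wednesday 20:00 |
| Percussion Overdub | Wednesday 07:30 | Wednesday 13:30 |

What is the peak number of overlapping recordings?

Walk through starts and ends in time order (an end at T is processed before a start at T):
Monday 08:00 start Sectional Take → 1
Monday 13:00 end Sectional Take → 0
Tuesday 07:00 start Brass Mixing → 1
Tuesday 07:30 start Woodwind Rehearsal → 2
Tuesday 08:00 start Soloist Session → 3
Tuesday 12:30 start Rhythm Run-through → 4
Tuesday 15:00 end Brass Mixing → 3
Tuesday 15:30 end Rhythm Run-through → 2
Tuesday 15:30 end Woodwind Rehearsal → 1
Tuesday 16:00 end Soloist Session → 0
Tuesday 18:00 start Woodwind Take → 1
Tuesday 18:30 start Full Block → 2
Tuesday 23:00 end Full Block → 1
Tuesday 23:30 end Woodwind Take → 0
Wednesday 07:30 start Percussion Overdub → 1
Wednesday 13:30 end Percussion Overdub → 0
Wednesday 15:00 start Soloist Block → 1
Wednesday 20:00 end Soloist Block → 0
Peak is 4, at Tuesday 12:30 (Brass Mixing, Rhythm Run-through, Soloist Session, Woodwind Rehearsal).

4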